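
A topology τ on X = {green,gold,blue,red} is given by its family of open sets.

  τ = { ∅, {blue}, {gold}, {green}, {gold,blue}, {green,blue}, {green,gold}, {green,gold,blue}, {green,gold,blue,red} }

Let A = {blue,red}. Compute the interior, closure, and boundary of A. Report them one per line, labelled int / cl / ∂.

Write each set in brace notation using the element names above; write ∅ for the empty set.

int(A) = {blue}
cl(A)  = {blue,red}
∂A     = {red}

interior: largest open inside A is {blue} (from ∅, {blue})
cl via duality: int({green,gold}) = {green,gold}, so X∖{green,gold} = {blue,red}
cl∖int = {red}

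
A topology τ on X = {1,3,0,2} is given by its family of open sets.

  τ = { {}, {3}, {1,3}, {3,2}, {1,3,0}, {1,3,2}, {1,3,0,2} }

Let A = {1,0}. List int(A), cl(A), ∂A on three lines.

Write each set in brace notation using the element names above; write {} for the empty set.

open subsets of A: {}; so int(A) = {}
closure: X∖int(X∖A) = X∖{3,2} = {1,0}
∂A = {1,0} minus {} = {1,0}

int(A) = {}
cl(A)  = {1,0}
∂A     = {1,0}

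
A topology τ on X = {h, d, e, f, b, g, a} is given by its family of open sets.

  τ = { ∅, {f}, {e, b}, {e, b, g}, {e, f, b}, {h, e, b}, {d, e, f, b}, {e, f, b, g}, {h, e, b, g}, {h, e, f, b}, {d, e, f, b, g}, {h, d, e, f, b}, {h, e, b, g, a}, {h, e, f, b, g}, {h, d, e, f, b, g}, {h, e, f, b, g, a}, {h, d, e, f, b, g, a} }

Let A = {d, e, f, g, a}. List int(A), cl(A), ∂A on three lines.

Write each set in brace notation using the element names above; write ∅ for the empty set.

interior: largest open inside A is {f} (from ∅, {f})
cl via duality: int({h, b}) = ∅, so X∖∅ = {h, d, e, f, b, g, a}
cl∖int = {h, d, e, b, g, a}

int(A) = {f}
cl(A)  = {h, d, e, f, b, g, a}
∂A     = {h, d, e, b, g, a}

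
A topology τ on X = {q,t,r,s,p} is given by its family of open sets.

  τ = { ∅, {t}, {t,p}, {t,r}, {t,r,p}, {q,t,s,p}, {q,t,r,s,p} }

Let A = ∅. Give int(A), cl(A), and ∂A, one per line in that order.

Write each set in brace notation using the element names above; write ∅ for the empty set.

int(A) = ∅
cl(A)  = ∅
∂A     = ∅

interior: largest open inside A is ∅ (from ∅)
cl via duality: int({q,t,r,s,p}) = {q,t,r,s,p}, so X∖{q,t,r,s,p} = ∅
cl∖int = ∅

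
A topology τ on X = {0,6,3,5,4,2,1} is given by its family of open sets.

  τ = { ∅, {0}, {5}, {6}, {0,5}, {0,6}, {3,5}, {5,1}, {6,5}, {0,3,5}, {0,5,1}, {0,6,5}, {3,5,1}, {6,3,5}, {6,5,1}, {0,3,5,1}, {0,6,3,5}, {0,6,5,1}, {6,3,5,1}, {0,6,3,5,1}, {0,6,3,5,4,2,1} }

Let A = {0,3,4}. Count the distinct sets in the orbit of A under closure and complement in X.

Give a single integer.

8

closure: X∖int(X∖A) = X∖{6,5,1} = {0,3,4,2}
Let k=closure and c=complement:
  1. A     = {0,3,4}
  2. kA    = {0,3,4,2}
  3. cA    = {6,5,2,1}
  4. ckA   = {6,5,1}
  5. kcA   = {6,3,5,4,2,1}
  6. ckcA  = {0}
  7. kckcA = {0,4,2}
  8. ckckcA = {6,3,5,1}
— saturated at 8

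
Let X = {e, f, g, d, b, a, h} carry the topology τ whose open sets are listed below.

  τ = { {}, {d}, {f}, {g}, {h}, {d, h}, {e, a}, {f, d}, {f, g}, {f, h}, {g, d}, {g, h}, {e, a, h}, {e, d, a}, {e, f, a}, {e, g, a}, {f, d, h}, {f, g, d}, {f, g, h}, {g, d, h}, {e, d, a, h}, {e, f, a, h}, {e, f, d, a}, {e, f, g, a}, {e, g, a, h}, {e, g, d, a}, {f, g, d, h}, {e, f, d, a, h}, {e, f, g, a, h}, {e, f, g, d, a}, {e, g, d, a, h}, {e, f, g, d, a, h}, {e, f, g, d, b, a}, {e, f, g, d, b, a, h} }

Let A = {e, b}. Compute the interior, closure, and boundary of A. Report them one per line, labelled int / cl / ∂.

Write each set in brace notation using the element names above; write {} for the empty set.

U open, U⊆A: {}. int(A) = ⋃ = {}
X∖A={f, g, d, a, h}, int(X∖A)={f, g, d, h}, hence cl(A)={e, b, a}
∂A: remove int from cl → {e, b, a}

int(A) = {}
cl(A)  = {e, b, a}
∂A     = {e, b, a}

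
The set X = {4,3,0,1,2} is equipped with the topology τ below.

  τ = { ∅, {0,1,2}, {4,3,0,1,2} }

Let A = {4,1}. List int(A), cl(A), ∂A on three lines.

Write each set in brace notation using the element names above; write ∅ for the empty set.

opens ⊆ A: ∅; union → int = ∅
complement {3,0,2}; its interior ∅; cl(A) = X∖∅ = {4,3,0,1,2}
boundary = {4,3,0,1,2} ∖ ∅ = {4,3,0,1,2}

int(A) = ∅
cl(A)  = {4,3,0,1,2}
∂A     = {4,3,0,1,2}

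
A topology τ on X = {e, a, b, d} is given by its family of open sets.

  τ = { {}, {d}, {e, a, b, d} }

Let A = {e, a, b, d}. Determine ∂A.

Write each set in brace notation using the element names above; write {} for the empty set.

{}

opens ⊆ A: {}, {d}, {e, a, b, d}; union → int = {e, a, b, d}
complement {}; its interior {}; cl(A) = X∖{} = {e, a, b, d}
boundary = {e, a, b, d} ∖ {e, a, b, d} = {}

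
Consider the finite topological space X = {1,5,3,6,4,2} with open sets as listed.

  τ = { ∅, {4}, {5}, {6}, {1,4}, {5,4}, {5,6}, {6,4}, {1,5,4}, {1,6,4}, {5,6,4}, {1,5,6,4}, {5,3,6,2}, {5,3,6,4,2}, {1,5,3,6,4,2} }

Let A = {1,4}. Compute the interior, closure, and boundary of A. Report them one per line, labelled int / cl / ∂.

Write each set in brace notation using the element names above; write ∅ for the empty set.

int(A) = {1,4}
cl(A)  = {1,4}
∂A     = ∅

interior: largest open inside A is {1,4} (from ∅, {4}, {1,4})
cl via duality: int({5,3,6,2}) = {5,3,6,2}, so X∖{5,3,6,2} = {1,4}
cl∖int = ∅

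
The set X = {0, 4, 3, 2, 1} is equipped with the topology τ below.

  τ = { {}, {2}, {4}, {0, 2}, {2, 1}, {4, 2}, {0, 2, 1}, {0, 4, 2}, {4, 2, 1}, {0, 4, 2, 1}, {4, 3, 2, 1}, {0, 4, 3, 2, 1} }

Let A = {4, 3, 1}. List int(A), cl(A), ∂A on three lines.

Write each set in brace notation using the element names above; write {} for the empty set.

int(A) = {4}
cl(A)  = {4, 3, 1}
∂A     = {3, 1}

interior: largest open inside A is {4} (from {}, {4})
cl via duality: int({0, 2}) = {0, 2}, so X∖{0, 2} = {4, 3, 1}
cl∖int = {3, 1}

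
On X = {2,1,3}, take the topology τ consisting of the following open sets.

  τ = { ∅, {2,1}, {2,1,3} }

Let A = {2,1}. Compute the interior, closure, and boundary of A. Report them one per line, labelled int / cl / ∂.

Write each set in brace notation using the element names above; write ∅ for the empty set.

int(A) = {2,1}
cl(A)  = {2,1,3}
∂A     = {3}

U open, U⊆A: ∅, {2,1}. int(A) = ⋃ = {2,1}
X∖A={3}, int(X∖A)=∅, hence cl(A)={2,1,3}
∂A: remove int from cl → {3}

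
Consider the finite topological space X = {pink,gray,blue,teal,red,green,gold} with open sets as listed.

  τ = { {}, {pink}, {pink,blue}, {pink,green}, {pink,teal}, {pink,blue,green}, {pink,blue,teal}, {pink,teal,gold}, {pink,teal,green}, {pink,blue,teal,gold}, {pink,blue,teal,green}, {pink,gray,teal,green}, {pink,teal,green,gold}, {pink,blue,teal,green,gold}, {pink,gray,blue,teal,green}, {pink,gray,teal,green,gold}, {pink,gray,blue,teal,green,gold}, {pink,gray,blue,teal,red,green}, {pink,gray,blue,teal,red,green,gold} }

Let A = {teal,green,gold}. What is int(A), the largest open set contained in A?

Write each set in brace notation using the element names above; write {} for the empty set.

interior: largest open inside A is {} (from {})

{}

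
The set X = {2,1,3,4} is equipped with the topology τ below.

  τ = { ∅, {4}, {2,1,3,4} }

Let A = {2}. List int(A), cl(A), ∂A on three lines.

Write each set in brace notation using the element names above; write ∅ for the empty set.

int(A) = ∅
cl(A)  = {2,1,3}
∂A     = {2,1,3}

U open, U⊆A: ∅. int(A) = ⋃ = ∅
X∖A={1,3,4}, int(X∖A)={4}, hence cl(A)={2,1,3}
∂A: remove int from cl → {2,1,3}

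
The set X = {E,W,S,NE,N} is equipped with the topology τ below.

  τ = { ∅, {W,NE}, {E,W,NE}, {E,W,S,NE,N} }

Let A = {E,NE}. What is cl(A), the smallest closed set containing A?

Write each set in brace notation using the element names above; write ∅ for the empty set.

cl via duality: int({W,S,N}) = ∅, so X∖∅ = {E,W,S,NE,N}

{E,W,S,NE,N}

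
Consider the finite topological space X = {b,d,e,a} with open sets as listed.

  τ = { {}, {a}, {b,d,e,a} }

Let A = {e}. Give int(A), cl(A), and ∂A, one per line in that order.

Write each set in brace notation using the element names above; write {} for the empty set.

int(A) = {}
cl(A)  = {b,d,e}
∂A     = {b,d,e}

opens ⊆ A: {}; union → int = {}
complement {b,d,a}; its interior {a}; cl(A) = X∖{a} = {b,d,e}
boundary = {b,d,e} ∖ {} = {b,d,e}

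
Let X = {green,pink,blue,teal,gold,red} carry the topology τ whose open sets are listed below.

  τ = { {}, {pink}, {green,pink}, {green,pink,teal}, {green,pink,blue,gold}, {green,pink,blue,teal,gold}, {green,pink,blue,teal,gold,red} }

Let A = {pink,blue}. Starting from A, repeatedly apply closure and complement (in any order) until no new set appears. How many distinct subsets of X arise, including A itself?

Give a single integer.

X∖A={green,teal,gold,red}, int(X∖A)={}, hence cl(A)={green,pink,blue,teal,gold,red}
Orbit (k=closure, c=complement):
  1. A     = {pink,blue}
  2. kA    = {green,pink,blue,teal,gold,red}
  3. cA    = {green,teal,gold,red}
  4. ckA   = {}
  5. kcA   = {green,blue,teal,gold,red}
  6. ckcA  = {pink}
(closed under both — stop)

6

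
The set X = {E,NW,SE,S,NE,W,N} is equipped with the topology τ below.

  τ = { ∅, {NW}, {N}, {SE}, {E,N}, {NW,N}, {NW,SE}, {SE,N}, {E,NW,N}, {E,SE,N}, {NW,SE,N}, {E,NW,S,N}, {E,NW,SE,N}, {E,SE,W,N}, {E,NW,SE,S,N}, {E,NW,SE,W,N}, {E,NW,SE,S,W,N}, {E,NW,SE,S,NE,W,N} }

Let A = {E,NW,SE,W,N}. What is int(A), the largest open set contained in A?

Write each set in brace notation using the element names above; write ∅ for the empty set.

{E,NW,SE,W,N}

open subsets of A: ∅, {N}, {NW}, {SE}, {NW,SE}, {SE,N}, {NW,N}, {E,N}, {E,SE,N}, {NW,SE,N}, {E,NW,N}, {E,SE,W,N}, {E,NW,SE,N}, {E,NW,SE,W,N}; so int(A) = {E,NW,SE,W,N}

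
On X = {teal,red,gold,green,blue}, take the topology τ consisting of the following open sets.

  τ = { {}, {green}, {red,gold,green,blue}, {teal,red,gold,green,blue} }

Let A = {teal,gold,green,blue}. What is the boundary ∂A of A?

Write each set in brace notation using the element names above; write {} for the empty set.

interior: largest open inside A is {green} (from {}, {green})
cl via duality: int({red}) = {}, so X∖{} = {teal,red,gold,green,blue}
cl∖int = {teal,red,gold,blue}

{teal,red,gold,blue}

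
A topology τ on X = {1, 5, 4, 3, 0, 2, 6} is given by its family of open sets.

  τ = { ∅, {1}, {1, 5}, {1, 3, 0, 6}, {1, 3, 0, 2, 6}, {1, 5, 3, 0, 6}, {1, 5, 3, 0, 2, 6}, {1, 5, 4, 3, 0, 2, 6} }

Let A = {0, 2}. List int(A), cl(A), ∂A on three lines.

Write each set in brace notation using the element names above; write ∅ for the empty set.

interior: largest open inside A is ∅ (from ∅)
cl via duality: int({1, 5, 4, 3, 6}) = {1, 5}, so X∖{1, 5} = {4, 3, 0, 2, 6}
cl∖int = {4, 3, 0, 2, 6}

int(A) = ∅
cl(A)  = {4, 3, 0, 2, 6}
∂A     = {4, 3, 0, 2, 6}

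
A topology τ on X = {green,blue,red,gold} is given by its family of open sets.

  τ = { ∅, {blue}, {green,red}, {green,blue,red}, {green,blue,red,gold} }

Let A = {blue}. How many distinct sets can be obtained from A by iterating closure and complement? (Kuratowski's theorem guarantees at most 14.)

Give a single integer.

4

closure: X∖int(X∖A) = X∖{green,red} = {blue,gold}
Let k=closure and c=complement:
  1. A     = {blue}
  2. kA    = {blue,gold}
  3. cA    = {green,red,gold}
  4. ckA   = {green,red}
— saturated at 4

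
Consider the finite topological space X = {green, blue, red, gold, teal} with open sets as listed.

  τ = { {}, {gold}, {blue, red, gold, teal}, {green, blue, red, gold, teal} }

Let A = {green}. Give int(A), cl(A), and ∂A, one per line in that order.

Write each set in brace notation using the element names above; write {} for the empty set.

int(A) = {}
cl(A)  = {green}
∂A     = {green}

U open, U⊆A: {}. int(A) = ⋃ = {}
X∖A={blue, red, gold, teal}, int(X∖A)={blue, red, gold, teal}, hence cl(A)={green}
∂A: remove int from cl → {green}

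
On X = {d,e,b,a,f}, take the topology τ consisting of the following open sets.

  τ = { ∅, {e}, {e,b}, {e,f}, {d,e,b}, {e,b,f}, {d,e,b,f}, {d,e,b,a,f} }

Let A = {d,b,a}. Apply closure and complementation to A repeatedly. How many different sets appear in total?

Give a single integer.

closure: X∖int(X∖A) = X∖{e,f} = {d,b,a}
Let k=closure and c=complement:
  1. A     = {d,b,a}
  2. cA    = {e,f}
  3. kcA   = {d,e,b,a,f}
  4. ckcA  = ∅
— saturated at 4

4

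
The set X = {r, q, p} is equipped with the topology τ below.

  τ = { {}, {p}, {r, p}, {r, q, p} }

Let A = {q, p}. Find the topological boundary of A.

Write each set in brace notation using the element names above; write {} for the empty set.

{r, q}

open subsets of A: {}, {p}; so int(A) = {p}
closure: X∖int(X∖A) = X∖{} = {r, q, p}
∂A = {r, q, p} minus {p} = {r, q}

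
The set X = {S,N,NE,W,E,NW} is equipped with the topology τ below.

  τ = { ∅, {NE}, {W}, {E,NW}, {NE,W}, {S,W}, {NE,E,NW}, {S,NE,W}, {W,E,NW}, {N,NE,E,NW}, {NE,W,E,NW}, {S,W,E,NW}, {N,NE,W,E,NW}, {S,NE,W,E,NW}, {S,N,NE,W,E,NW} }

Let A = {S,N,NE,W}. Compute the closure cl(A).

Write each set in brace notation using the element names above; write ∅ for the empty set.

{S,N,NE,W}

closure: X∖int(X∖A) = X∖{E,NW} = {S,N,NE,W}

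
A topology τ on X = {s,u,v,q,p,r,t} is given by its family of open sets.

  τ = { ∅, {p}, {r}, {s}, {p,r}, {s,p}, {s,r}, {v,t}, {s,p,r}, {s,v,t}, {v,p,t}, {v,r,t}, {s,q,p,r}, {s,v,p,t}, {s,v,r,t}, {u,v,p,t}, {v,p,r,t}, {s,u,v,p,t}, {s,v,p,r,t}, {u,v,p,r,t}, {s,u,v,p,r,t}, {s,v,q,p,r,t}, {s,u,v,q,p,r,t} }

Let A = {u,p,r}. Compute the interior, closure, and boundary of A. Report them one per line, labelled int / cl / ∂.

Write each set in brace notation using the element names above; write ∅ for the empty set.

int(A) = {p,r}
cl(A)  = {u,q,p,r}
∂A     = {u,q}

interior: largest open inside A is {p,r} (from ∅, {p}, {r}, {p,r})
cl via duality: int({s,v,q,t}) = {s,v,t}, so X∖{s,v,t} = {u,q,p,r}
cl∖int = {u,q}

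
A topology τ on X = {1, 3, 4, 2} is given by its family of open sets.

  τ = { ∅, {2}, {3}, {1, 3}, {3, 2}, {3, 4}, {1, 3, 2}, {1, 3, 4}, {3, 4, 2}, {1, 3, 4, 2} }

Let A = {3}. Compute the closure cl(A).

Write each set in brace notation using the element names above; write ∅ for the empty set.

{1, 3, 4}

complement {1, 4, 2}; its interior {2}; cl(A) = X∖{2} = {1, 3, 4}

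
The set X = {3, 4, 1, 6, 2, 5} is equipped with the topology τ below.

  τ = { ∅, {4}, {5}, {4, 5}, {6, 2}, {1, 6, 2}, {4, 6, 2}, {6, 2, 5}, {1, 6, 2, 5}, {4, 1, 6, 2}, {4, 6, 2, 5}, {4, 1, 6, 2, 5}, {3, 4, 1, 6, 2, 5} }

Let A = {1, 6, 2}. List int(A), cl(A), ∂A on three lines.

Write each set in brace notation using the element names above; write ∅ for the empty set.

opens ⊆ A: ∅, {6, 2}, {1, 6, 2}; union → int = {1, 6, 2}
complement {3, 4, 5}; its interior {4, 5}; cl(A) = X∖{4, 5} = {3, 1, 6, 2}
boundary = {3, 1, 6, 2} ∖ {1, 6, 2} = {3}

int(A) = {1, 6, 2}
cl(A)  = {3, 1, 6, 2}
∂A     = {3}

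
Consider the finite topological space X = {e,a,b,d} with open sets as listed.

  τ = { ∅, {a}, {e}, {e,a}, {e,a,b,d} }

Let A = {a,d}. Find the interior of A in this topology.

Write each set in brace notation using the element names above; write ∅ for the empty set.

interior: largest open inside A is {a} (from ∅, {a})

{a}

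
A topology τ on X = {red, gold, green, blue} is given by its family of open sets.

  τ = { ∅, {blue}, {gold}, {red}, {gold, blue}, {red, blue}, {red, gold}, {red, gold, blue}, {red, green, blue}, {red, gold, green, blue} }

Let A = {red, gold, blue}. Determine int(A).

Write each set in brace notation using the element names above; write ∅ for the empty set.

interior: largest open inside A is {red, gold, blue} (from ∅, {red}, {gold}, {blue}, {gold, blue}, {red, gold}, {red, blue}, {red, gold, blue})

{red, gold, blue}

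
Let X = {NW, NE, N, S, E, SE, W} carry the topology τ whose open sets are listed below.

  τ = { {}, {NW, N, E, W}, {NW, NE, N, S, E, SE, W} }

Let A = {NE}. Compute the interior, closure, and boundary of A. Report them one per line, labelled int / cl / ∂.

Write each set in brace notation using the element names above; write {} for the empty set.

interior: largest open inside A is {} (from {})
cl via duality: int({NW, N, S, E, SE, W}) = {NW, N, E, W}, so X∖{NW, N, E, W} = {NE, S, SE}
cl∖int = {NE, S, SE}

int(A) = {}
cl(A)  = {NE, S, SE}
∂A     = {NE, S, SE}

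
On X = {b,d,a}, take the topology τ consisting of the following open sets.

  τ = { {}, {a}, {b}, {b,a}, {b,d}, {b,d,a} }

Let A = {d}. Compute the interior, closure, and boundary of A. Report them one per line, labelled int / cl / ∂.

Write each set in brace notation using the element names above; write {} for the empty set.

int(A) = {}
cl(A)  = {d}
∂A     = {d}

U open, U⊆A: {}. int(A) = ⋃ = {}
X∖A={b,a}, int(X∖A)={b,a}, hence cl(A)={d}
∂A: remove int from cl → {d}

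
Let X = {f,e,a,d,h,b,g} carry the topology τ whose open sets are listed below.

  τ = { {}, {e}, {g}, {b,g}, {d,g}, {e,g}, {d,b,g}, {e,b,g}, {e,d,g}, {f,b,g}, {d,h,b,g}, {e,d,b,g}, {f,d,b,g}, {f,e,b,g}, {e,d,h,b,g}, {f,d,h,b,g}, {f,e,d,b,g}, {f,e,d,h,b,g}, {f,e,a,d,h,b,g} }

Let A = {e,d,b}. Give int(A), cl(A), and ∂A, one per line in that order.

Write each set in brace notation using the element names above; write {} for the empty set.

int(A) = {e}
cl(A)  = {f,e,a,d,h,b}
∂A     = {f,a,d,h,b}

interior: largest open inside A is {e} (from {}, {e})
cl via duality: int({f,a,h,g}) = {g}, so X∖{g} = {f,e,a,d,h,b}
cl∖int = {f,a,d,h,b}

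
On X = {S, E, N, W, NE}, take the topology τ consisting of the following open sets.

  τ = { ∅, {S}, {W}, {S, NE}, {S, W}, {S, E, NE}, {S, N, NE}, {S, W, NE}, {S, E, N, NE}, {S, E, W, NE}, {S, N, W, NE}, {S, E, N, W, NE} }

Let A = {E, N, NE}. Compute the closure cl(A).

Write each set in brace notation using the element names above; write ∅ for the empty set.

{E, N, NE}

closure: X∖int(X∖A) = X∖{S, W} = {E, N, NE}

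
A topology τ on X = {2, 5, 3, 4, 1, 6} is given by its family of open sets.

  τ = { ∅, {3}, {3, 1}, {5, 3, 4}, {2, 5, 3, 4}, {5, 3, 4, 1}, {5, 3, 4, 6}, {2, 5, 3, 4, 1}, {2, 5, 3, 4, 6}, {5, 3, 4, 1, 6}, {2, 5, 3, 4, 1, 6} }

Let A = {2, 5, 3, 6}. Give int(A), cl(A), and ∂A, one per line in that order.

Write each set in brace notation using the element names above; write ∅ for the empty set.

interior: largest open inside A is {3} (from ∅, {3})
cl via duality: int({4, 1}) = ∅, so X∖∅ = {2, 5, 3, 4, 1, 6}
cl∖int = {2, 5, 4, 1, 6}

int(A) = {3}
cl(A)  = {2, 5, 3, 4, 1, 6}
∂A     = {2, 5, 4, 1, 6}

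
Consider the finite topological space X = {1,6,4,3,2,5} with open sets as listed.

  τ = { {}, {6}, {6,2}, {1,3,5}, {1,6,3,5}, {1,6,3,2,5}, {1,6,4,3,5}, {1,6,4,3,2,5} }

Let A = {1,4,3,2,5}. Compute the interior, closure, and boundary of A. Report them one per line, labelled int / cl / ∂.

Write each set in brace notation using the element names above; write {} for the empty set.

U open, U⊆A: {}, {1,3,5}. int(A) = ⋃ = {1,3,5}
X∖A={6}, int(X∖A)={6}, hence cl(A)={1,4,3,2,5}
∂A: remove int from cl → {4,2}

int(A) = {1,3,5}
cl(A)  = {1,4,3,2,5}
∂A     = {4,2}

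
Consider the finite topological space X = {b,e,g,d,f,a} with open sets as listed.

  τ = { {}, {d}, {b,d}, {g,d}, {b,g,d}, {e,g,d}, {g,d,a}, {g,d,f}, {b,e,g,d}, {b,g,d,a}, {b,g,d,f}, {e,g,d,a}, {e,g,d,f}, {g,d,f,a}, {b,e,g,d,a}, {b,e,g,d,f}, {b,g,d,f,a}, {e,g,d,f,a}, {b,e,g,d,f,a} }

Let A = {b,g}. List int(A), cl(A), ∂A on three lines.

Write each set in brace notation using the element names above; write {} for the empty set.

int(A) = {}
cl(A)  = {b,e,g,f,a}
∂A     = {b,e,g,f,a}

interior: largest open inside A is {} (from {})
cl via duality: int({e,d,f,a}) = {d}, so X∖{d} = {b,e,g,f,a}
cl∖int = {b,e,g,f,a}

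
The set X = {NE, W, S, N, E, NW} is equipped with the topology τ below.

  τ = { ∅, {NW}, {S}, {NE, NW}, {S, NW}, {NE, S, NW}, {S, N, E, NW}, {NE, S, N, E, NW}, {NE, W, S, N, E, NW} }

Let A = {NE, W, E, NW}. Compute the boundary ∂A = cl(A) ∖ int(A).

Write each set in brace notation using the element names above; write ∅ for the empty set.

{W, N, E}

open subsets of A: ∅, {NW}, {NE, NW}; so int(A) = {NE, NW}
closure: X∖int(X∖A) = X∖{S} = {NE, W, N, E, NW}
∂A = {NE, W, N, E, NW} minus {NE, NW} = {W, N, E}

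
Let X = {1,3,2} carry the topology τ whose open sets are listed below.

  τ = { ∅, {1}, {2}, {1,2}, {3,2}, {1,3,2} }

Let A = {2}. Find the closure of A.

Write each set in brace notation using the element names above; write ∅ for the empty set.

{3,2}

X∖A={1,3}, int(X∖A)={1}, hence cl(A)={3,2}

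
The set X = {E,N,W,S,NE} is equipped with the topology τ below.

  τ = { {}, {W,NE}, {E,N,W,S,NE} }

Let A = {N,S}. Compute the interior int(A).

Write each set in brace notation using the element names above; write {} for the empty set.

{}

interior: largest open inside A is {} (from {})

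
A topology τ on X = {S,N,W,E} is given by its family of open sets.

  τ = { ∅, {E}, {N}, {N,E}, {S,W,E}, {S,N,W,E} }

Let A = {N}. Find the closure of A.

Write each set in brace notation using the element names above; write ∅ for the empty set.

X∖A={S,W,E}, int(X∖A)={S,W,E}, hence cl(A)={N}

{N}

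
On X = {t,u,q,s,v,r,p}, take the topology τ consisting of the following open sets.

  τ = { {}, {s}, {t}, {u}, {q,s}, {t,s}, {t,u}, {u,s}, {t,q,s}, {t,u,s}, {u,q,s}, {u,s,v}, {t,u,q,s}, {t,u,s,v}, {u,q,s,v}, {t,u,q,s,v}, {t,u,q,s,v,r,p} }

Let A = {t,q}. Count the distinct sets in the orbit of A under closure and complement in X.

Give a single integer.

cl via duality: int({u,s,v,r,p}) = {u,s,v}, so X∖{u,s,v} = {t,q,r,p}
Write k for closure, c for complement:
  1. A     = {t,q}
  2. kA    = {t,q,r,p}
  3. cA    = {u,s,v,r,p}
  4. ckA   = {u,s,v}
  5. kcA   = {u,q,s,v,r,p}
  6. ckcA  = {t}
  7. kckcA = {t,r,p}
  8. ckckcA = {u,q,s,v}
applying k or c yields no new set

8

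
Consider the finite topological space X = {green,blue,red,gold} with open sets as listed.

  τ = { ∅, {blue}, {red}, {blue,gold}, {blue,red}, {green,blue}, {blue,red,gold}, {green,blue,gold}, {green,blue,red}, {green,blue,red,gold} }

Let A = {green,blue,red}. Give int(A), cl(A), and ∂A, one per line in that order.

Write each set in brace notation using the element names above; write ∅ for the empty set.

int(A) = {green,blue,red}
cl(A)  = {green,blue,red,gold}
∂A     = {gold}

open subsets of A: ∅, {red}, {blue}, {green,blue}, {blue,red}, {green,blue,red}; so int(A) = {green,blue,red}
closure: X∖int(X∖A) = X∖∅ = {green,blue,red,gold}
∂A = {green,blue,red,gold} minus {green,blue,red} = {gold}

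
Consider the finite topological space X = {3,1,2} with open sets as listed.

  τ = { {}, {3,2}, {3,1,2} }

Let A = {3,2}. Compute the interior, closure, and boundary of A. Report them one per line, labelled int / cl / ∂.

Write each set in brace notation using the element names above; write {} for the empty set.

int(A) = {3,2}
cl(A)  = {3,1,2}
∂A     = {1}

open subsets of A: {}, {3,2}; so int(A) = {3,2}
closure: X∖int(X∖A) = X∖{} = {3,1,2}
∂A = {3,1,2} minus {3,2} = {1}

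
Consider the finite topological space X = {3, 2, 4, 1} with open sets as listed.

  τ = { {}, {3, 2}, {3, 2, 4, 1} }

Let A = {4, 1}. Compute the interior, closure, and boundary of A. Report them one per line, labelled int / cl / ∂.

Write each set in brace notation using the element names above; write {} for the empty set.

int(A) = {}
cl(A)  = {4, 1}
∂A     = {4, 1}

open subsets of A: {}; so int(A) = {}
closure: X∖int(X∖A) = X∖{3, 2} = {4, 1}
∂A = {4, 1} minus {} = {4, 1}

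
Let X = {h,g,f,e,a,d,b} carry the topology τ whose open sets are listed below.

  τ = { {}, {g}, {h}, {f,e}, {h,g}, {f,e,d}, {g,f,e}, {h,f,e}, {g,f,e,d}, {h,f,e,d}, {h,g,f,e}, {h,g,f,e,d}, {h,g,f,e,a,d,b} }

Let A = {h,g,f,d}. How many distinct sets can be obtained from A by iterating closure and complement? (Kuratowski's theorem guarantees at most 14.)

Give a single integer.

8

closure: X∖int(X∖A) = X∖{} = {h,g,f,e,a,d,b}
Let k=closure and c=complement:
  1. A     = {h,g,f,d}
  2. kA    = {h,g,f,e,a,d,b}
  3. cA    = {e,a,b}
  4. ckA   = {}
  5. kcA   = {f,e,a,d,b}
  6. ckcA  = {h,g}
  7. kckcA = {h,g,a,b}
  8. ckckcA = {f,e,d}
— saturated at 8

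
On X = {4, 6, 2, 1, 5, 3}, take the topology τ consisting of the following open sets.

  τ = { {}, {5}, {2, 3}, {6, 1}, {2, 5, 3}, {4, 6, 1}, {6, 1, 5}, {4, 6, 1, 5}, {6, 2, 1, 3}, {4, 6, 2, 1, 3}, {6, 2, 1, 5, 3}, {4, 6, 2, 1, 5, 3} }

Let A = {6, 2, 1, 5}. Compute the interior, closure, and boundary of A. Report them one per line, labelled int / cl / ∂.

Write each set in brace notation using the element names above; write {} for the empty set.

int(A) = {6, 1, 5}
cl(A)  = {4, 6, 2, 1, 5, 3}
∂A     = {4, 2, 3}

U open, U⊆A: {}, {5}, {6, 1}, {6, 1, 5}. int(A) = ⋃ = {6, 1, 5}
X∖A={4, 3}, int(X∖A)={}, hence cl(A)={4, 6, 2, 1, 5, 3}
∂A: remove int from cl → {4, 2, 3}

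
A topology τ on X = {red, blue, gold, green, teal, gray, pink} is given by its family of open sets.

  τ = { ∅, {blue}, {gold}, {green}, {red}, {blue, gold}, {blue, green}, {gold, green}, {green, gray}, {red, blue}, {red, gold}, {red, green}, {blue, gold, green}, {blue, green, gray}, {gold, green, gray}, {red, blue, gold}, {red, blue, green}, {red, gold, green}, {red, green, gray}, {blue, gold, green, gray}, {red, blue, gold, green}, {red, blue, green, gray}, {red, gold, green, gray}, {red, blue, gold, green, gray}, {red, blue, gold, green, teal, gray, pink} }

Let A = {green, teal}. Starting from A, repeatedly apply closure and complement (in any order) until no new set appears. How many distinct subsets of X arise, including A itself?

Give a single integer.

8

closure: X∖int(X∖A) = X∖{red, blue, gold} = {green, teal, gray, pink}
Let k=closure and c=complement:
  1. A     = {green, teal}
  2. kA    = {green, teal, gray, pink}
  3. cA    = {red, blue, gold, gray, pink}
  4. ckA   = {red, blue, gold}
  5. kcA   = {red, blue, gold, teal, gray, pink}
  6. kckA  = {red, blue, gold, teal, pink}
  7. ckcA  = {green}
  8. ckckA = {green, gray}
— saturated at 8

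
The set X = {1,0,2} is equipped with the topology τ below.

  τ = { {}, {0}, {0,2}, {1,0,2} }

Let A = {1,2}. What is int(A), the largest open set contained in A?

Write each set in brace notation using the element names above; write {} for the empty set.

{}

interior: largest open inside A is {} (from {})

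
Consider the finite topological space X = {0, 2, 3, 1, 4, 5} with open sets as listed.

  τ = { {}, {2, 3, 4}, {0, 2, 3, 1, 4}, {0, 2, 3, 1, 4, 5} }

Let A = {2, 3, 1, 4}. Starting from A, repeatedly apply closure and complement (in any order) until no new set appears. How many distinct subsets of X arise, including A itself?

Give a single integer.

complement {0, 5}; its interior {}; cl(A) = X∖{} = {0, 2, 3, 1, 4, 5}
With k = closure, c = complement:
  1. A     = {2, 3, 1, 4}
  2. kA    = {0, 2, 3, 1, 4, 5}
  3. cA    = {0, 5}
  4. ckA   = {}
  5. kcA   = {0, 1, 5}
  6. ckcA  = {2, 3, 4}
k, c of each give nothing new

6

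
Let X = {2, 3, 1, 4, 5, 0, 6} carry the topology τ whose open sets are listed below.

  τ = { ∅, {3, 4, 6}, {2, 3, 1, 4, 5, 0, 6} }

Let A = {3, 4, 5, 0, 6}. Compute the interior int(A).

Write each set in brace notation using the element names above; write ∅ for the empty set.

opens ⊆ A: ∅, {3, 4, 6}; union → int = {3, 4, 6}

{3, 4, 6}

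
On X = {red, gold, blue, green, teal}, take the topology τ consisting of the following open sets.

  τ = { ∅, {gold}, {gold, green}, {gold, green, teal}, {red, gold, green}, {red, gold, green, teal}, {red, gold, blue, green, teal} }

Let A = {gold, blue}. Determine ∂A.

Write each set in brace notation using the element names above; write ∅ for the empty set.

{red, blue, green, teal}

open subsets of A: ∅, {gold}; so int(A) = {gold}
closure: X∖int(X∖A) = X∖∅ = {red, gold, blue, green, teal}
∂A = {red, gold, blue, green, teal} minus {gold} = {red, blue, green, teal}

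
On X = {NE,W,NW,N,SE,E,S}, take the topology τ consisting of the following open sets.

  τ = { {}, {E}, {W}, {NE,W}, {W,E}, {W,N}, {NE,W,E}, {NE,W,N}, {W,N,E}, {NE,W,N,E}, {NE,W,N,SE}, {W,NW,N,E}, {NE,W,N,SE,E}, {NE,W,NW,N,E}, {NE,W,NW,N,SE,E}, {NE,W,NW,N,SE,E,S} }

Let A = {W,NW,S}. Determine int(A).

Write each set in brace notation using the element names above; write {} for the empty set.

{W}

open subsets of A: {}, {W}; so int(A) = {W}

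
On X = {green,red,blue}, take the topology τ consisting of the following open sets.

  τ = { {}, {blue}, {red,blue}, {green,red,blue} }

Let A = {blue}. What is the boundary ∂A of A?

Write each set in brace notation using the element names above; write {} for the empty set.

{green,red}

open subsets of A: {}, {blue}; so int(A) = {blue}
closure: X∖int(X∖A) = X∖{} = {green,red,blue}
∂A = {green,red,blue} minus {blue} = {green,red}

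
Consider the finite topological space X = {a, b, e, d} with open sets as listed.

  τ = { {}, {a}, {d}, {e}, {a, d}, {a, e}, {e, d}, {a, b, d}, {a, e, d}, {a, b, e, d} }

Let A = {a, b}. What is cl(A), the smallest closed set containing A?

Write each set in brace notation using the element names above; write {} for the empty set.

cl via duality: int({e, d}) = {e, d}, so X∖{e, d} = {a, b}

{a, b}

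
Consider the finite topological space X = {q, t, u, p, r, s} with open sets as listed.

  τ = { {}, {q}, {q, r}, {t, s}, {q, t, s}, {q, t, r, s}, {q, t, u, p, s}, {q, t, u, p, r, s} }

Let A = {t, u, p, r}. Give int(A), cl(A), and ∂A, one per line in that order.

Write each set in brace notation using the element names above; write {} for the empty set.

int(A) = {}
cl(A)  = {t, u, p, r, s}
∂A     = {t, u, p, r, s}

open subsets of A: {}; so int(A) = {}
closure: X∖int(X∖A) = X∖{q} = {t, u, p, r, s}
∂A = {t, u, p, r, s} minus {} = {t, u, p, r, s}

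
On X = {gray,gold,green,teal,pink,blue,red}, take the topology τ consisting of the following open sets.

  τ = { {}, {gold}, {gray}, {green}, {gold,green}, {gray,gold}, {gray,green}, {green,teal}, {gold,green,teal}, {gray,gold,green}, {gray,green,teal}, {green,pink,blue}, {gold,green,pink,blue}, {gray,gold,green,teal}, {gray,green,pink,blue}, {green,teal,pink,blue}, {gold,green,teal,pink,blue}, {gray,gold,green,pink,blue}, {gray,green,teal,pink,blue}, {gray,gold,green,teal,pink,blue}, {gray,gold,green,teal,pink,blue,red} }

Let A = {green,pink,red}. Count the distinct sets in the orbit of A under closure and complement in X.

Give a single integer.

8

cl via duality: int({gray,gold,teal,blue}) = {gray,gold}, so X∖{gray,gold} = {green,teal,pink,blue,red}
Write k for closure, c for complement:
  1. A     = {green,pink,red}
  2. kA    = {green,teal,pink,blue,red}
  3. cA    = {gray,gold,teal,blue}
  4. ckA   = {gray,gold}
  5. kcA   = {gray,gold,teal,pink,blue,red}
  6. kckA  = {gray,gold,red}
  7. ckcA  = {green}
  8. ckckA = {green,teal,pink,blue}
applying k or c yields no new set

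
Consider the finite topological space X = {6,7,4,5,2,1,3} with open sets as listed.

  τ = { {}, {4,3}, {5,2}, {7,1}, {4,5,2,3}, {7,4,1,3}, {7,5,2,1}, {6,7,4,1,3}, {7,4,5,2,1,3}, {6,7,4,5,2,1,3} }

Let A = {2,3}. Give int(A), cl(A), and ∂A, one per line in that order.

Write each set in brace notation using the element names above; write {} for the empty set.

interior: largest open inside A is {} (from {})
cl via duality: int({6,7,4,5,1}) = {7,1}, so X∖{7,1} = {6,4,5,2,3}
cl∖int = {6,4,5,2,3}

int(A) = {}
cl(A)  = {6,4,5,2,3}
∂A     = {6,4,5,2,3}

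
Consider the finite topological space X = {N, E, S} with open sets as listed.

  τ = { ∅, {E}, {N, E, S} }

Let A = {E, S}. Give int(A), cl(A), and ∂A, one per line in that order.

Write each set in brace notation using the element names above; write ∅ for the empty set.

U open, U⊆A: ∅, {E}. int(A) = ⋃ = {E}
X∖A={N}, int(X∖A)=∅, hence cl(A)={N, E, S}
∂A: remove int from cl → {N, S}

int(A) = {E}
cl(A)  = {N, E, S}
∂A     = {N, S}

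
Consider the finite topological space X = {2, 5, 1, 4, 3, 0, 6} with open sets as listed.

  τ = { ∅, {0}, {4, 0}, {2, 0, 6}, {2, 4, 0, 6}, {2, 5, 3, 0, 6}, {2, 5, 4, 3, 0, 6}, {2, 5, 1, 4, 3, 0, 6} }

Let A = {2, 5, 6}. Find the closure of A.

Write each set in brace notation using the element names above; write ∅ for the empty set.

{2, 5, 1, 3, 6}

complement {1, 4, 3, 0}; its interior {4, 0}; cl(A) = X∖{4, 0} = {2, 5, 1, 3, 6}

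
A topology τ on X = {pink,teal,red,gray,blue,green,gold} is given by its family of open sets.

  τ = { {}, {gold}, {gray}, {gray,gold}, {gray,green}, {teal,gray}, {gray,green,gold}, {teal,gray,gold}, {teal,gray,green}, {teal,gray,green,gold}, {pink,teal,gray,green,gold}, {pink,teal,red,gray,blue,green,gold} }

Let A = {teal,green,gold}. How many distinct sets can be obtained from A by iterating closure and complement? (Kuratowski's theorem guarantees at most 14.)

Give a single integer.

cl via duality: int({pink,red,gray,blue}) = {gray}, so X∖{gray} = {pink,teal,red,blue,green,gold}
Write k for closure, c for complement:
  1. A     = {teal,green,gold}
  2. kA    = {pink,teal,red,blue,green,gold}
  3. cA    = {pink,red,gray,blue}
  4. ckA   = {gray}
  5. kcA   = {pink,teal,red,gray,blue,green}
  6. ckcA  = {gold}
  7. kckcA = {pink,red,blue,gold}
  8. ckckcA = {teal,gray,green}
applying k or c yields no new set

8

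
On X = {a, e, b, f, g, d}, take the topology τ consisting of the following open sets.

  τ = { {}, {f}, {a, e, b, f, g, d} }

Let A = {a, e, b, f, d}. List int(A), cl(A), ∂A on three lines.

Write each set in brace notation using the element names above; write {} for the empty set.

open subsets of A: {}, {f}; so int(A) = {f}
closure: X∖int(X∖A) = X∖{} = {a, e, b, f, g, d}
∂A = {a, e, b, f, g, d} minus {f} = {a, e, b, g, d}

int(A) = {f}
cl(A)  = {a, e, b, f, g, d}
∂A     = {a, e, b, g, d}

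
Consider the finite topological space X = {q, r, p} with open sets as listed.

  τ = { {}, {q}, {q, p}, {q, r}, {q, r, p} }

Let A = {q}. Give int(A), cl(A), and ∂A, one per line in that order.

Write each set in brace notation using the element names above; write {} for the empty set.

int(A) = {q}
cl(A)  = {q, r, p}
∂A     = {r, p}

open subsets of A: {}, {q}; so int(A) = {q}
closure: X∖int(X∖A) = X∖{} = {q, r, p}
∂A = {q, r, p} minus {q} = {r, p}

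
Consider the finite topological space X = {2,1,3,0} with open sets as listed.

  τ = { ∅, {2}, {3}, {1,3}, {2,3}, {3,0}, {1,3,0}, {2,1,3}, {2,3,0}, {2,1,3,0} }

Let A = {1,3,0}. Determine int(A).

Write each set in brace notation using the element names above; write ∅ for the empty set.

{1,3,0}

interior: largest open inside A is {1,3,0} (from ∅, {3}, {3,0}, {1,3}, {1,3,0})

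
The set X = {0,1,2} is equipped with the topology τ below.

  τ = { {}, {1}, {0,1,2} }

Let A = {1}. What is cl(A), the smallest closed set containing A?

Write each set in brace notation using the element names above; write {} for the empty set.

{0,1,2}

cl via duality: int({0,2}) = {}, so X∖{} = {0,1,2}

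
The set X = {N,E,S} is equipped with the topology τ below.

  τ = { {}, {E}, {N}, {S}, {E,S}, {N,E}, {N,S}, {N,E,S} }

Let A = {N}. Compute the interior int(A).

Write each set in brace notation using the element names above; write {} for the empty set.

U open, U⊆A: {}, {N}. int(A) = ⋃ = {N}

{N}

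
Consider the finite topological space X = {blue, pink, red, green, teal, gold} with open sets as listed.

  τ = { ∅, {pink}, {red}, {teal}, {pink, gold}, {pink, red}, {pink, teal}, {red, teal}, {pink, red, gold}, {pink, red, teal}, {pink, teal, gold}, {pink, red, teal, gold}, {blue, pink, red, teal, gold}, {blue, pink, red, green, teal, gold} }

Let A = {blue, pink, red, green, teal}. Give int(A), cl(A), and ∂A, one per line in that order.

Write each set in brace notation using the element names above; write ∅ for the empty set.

int(A) = {pink, red, teal}
cl(A)  = {blue, pink, red, green, teal, gold}
∂A     = {blue, green, gold}

U open, U⊆A: ∅, {red}, {pink}, {teal}, {red, teal}, {pink, teal}, {pink, red}, {pink, red, teal}. int(A) = ⋃ = {pink, red, teal}
X∖A={gold}, int(X∖A)=∅, hence cl(A)={blue, pink, red, green, teal, gold}
∂A: remove int from cl → {blue, green, gold}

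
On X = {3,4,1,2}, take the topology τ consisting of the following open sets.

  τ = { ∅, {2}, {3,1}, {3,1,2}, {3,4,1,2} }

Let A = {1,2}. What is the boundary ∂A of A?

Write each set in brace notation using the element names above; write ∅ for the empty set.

interior: largest open inside A is {2} (from ∅, {2})
cl via duality: int({3,4}) = ∅, so X∖∅ = {3,4,1,2}
cl∖int = {3,4,1}

{3,4,1}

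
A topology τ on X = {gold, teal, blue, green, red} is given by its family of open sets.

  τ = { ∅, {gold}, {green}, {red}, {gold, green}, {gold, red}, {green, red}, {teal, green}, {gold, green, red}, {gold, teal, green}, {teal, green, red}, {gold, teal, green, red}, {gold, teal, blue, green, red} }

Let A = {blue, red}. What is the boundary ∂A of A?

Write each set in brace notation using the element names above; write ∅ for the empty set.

{blue}

U open, U⊆A: ∅, {red}. int(A) = ⋃ = {red}
X∖A={gold, teal, green}, int(X∖A)={gold, teal, green}, hence cl(A)={blue, red}
∂A: remove int from cl → {blue}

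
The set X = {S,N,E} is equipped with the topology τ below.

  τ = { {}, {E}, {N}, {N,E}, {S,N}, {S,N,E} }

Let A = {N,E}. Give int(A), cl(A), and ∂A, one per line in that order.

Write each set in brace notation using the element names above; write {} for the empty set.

int(A) = {N,E}
cl(A)  = {S,N,E}
∂A     = {S}

U open, U⊆A: {}, {E}, {N}, {N,E}. int(A) = ⋃ = {N,E}
X∖A={S}, int(X∖A)={}, hence cl(A)={S,N,E}
∂A: remove int from cl → {S}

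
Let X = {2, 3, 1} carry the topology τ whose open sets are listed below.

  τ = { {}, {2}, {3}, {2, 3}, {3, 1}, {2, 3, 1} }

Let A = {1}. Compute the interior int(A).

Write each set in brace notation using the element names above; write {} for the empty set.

open subsets of A: {}; so int(A) = {}

{}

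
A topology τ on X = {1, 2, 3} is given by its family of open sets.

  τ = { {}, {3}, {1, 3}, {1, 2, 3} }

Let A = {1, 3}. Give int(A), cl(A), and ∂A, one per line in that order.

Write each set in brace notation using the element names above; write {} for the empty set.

int(A) = {1, 3}
cl(A)  = {1, 2, 3}
∂A     = {2}

opens ⊆ A: {}, {3}, {1, 3}; union → int = {1, 3}
complement {2}; its interior {}; cl(A) = X∖{} = {1, 2, 3}
boundary = {1, 2, 3} ∖ {1, 3} = {2}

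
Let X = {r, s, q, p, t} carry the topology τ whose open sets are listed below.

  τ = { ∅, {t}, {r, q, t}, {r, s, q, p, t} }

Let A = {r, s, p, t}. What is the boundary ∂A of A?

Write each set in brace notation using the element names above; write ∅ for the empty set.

interior: largest open inside A is {t} (from ∅, {t})
cl via duality: int({q}) = ∅, so X∖∅ = {r, s, q, p, t}
cl∖int = {r, s, q, p}

{r, s, q, p}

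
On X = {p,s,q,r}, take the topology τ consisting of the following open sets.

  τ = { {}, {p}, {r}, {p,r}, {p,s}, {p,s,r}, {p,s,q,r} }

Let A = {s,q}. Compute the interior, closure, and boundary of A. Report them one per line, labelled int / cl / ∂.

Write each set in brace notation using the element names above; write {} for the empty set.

open subsets of A: {}; so int(A) = {}
closure: X∖int(X∖A) = X∖{p,r} = {s,q}
∂A = {s,q} minus {} = {s,q}

int(A) = {}
cl(A)  = {s,q}
∂A     = {s,q}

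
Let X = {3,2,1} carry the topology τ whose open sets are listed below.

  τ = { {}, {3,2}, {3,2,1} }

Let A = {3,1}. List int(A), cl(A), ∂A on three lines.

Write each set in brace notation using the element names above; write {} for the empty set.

interior: largest open inside A is {} (from {})
cl via duality: int({2}) = {}, so X∖{} = {3,2,1}
cl∖int = {3,2,1}

int(A) = {}
cl(A)  = {3,2,1}
∂A     = {3,2,1}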